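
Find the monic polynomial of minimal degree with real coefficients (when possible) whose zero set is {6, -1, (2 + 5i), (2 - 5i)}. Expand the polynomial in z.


The polynomial is p(z) = ∏_{α ∈ S} (z − α), where S = {6, -1, (2 + 5i), (2 - 5i)}.
Expanding the product yields: p(z) = z^4 -9·z^3 + 43·z^2 -121·z -174.
Note conjugate pairs combine to real quadratics: (z − (2+5i))(z − (2−5i)) = z² − 4z + 29.
The resulting polynomial has degree 4 and real coefficients as required.

p(z) = z^4 -9·z^3 + 43·z^2 -121·z -174.


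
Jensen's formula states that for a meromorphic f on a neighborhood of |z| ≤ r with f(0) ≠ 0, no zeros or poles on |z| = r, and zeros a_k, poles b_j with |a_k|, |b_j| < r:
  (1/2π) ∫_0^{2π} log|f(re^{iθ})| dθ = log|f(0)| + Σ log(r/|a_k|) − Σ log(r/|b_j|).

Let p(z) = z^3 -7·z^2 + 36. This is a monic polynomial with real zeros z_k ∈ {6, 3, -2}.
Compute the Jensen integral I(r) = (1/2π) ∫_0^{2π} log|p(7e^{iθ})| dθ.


Zeros: -2, 3, 6; r = 7.
Inside |z| < r: -2, 3, 6. Outside (|z| ≥ r): ∅.
p(0) = 36, so log|p(0)| = log(36) = 3.5835.
Apply Jensen: I(r) = log|p(0)| + Σ_k log(r/|z_k|), summed over zeros inside |z| < r.
  log(r/|z_k|) for z_k = 6: log(7/6) = 0.1542
  log(r/|z_k|) for z_k = 3: log(7/3) = 0.8473
  log(r/|z_k|) for z_k = -2: log(7/2) = 1.2528
Sum over inside zeros: 2.2542.
I(r) = log|p(0)| + (inside sum) = 3.5835 + 2.2542 = 5.8377.
Closed form (all zeros inside, monic): I(r) = n·log(r) = 3·log(7) = 5.8377. ✓

I(r) ≈ 5.8377.


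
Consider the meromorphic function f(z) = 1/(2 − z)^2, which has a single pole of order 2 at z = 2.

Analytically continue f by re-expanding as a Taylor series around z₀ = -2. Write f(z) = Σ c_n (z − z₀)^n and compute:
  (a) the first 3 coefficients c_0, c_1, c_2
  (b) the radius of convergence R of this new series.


Let w = z − z₀, so z = z₀ + w.
Then 2 − z = 2 − (z₀ + w) = (2 − z₀) − w = 4 − w.
f(z) = 1/(4 − w)^2 = (1/(4)^2) · (1 − w/(4))^{−2}.
By the binomial series (1−u)^{−2} = Σ_{n≥0} C(n+1, 1) u^n for |u|<1, with u = w/(4):
  c_n = C(n+1, 1) / (4)^(n+2).
  c_0 = 1/(4)^2 = 1/16.
  c_1 = 2/(4)^3 = 1/32.
  c_2 = 3/(4)^4 = 3/256.
The series is valid for |w/d| < 1, i.e. |z − z₀| < |d|.
Radius of convergence: R = |2 − z₀| = |4| = 4 (distance from z₀ to the singularity z = 2).

c_0 = 1/16, c_1 = 1/32, c_2 = 3/256; R = 4.


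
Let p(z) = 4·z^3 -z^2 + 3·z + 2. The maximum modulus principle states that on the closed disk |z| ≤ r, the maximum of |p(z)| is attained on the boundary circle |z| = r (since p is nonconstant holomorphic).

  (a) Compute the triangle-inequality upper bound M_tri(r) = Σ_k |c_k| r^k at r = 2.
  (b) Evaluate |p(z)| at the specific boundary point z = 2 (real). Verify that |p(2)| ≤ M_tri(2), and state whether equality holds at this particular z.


Coefficients: c_0 = 2, c_1 = 3, c_2 = -1, c_3 = 4. Radius r = 2.
Part (a). Triangle bound: M_tri(r) = Σ_k |c_k| r^k
  = |2|·2^0 + |3|·2^1 + |-1|·2^2 + |4|·2^3
  = 2 + 6 + 4 + 32 = 44.
This bounds M(r) := max_{|z|=r} |p(z)| from above; equality holds iff all terms c_k z^k can be made to align in phase at a single z on |z|=r.
Part (b). At z = 2 (real, on the circle |z| = r):
  p(2) = (2)·2^0 + (3)·2^1 + (-1)·2^2 + (4)·2^3 = 36.
  |p(2)| = 36.
Check: |p(2)| = 36 ≤ 44 = M_tri(2). ✓ Equality does not hold at z = 2 (the coefficients have mixed signs, so the terms do not all align in phase there).

M_tri(2) = 44; |p(2)| = 36; equality at z=2: no.


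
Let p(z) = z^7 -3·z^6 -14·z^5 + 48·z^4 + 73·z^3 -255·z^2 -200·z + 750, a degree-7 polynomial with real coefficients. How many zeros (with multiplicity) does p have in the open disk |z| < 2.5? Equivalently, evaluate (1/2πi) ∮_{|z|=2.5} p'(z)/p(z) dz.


The zeros of p are: (3 + 1i), (3 - 1i), (-2 + 1i), (-2 - 1i), -3, (2 + 1i), (2 - 1i).
Their magnitudes are: 3.162, 3.162, 2.236, 2.236, 3, 2.236, 2.236.
Zeros with |z| < R = 2.5: (-2 + 1i), (-2 - 1i), (2 + 1i), (2 - 1i).
Count = 4.
By the argument principle, (1/2πi) ∮_{|z|=R} p'(z)/p(z) dz equals exactly this count.

Number of zeros inside |z| < 2.5: 4.


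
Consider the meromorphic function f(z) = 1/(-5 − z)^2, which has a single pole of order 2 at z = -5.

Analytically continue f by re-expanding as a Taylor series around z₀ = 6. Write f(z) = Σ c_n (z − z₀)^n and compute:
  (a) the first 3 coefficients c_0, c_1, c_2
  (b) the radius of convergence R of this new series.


Let w = z − z₀, so z = z₀ + w.
Then -5 − z = -5 − (z₀ + w) = (-5 − z₀) − w = -11 − w.
f(z) = 1/(-11 − w)^2 = (1/(-11)^2) · (1 − w/(-11))^{−2}.
By the binomial series (1−u)^{−2} = Σ_{n≥0} C(n+1, 1) u^n for |u|<1, with u = w/(-11):
  c_n = C(n+1, 1) / (-11)^(n+2).
  c_0 = 1/(-11)^2 = 1/121.
  c_1 = 2/(-11)^3 = -2/1331.
  c_2 = 3/(-11)^4 = 3/14641.
The series is valid for |w/d| < 1, i.e. |z − z₀| < |d|.
Radius of convergence: R = |-5 − z₀| = |-11| = 11 (distance from z₀ to the singularity z = -5).

c_0 = 1/121, c_1 = -2/1331, c_2 = 3/14641; R = 11.


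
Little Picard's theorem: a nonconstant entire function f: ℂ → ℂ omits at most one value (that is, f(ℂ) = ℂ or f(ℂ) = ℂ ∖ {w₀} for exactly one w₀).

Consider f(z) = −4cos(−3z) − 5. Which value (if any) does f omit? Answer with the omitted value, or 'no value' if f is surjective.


Little Picard bounds the complement of f(ℂ) to at most one point.
cos is entire and surjective onto ℂ: for every w ∈ ℂ, cos(ζ) = w has a solution ζ ∈ ℂ (e.g., via the complex inverse arccos). With ζ = −3z this gives z = ζ/(-3). Then -4·cos(−3z) takes every value in -4·ℂ = ℂ, and adding -5 is a bijection of ℂ. So f is surjective and omits no value. (Note: only on the real line is cos bounded by [−1, 1].)

Omitted value: no value.


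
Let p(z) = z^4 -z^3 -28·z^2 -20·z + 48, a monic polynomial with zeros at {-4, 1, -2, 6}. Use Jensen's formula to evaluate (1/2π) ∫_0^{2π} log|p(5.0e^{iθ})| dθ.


Zeros: -4, -2, 1, 6; r = 5.0.
Inside |z| < r: -4, -2, 1. Outside (|z| ≥ r): 6.
p(0) = 48, so log|p(0)| = log(48) = 3.8712.
Apply Jensen: I(r) = log|p(0)| + Σ_k log(r/|z_k|), summed over zeros inside |z| < r.
  log(r/|z_k|) for z_k = -4: log(5.0/4) = 0.2231
  log(r/|z_k|) for z_k = 1: log(5.0/1) = 1.6094
  log(r/|z_k|) for z_k = -2: log(5.0/2) = 0.9163
  Outside zeros (6) contribute nothing to the Jensen sum.
Sum over inside zeros: 2.7489.
I(r) = log|p(0)| + (inside sum) = 3.8712 + 2.7489 = 6.6201.
Note: since some zeros are outside |z| ≤ r, the simplified n·log(r) form does NOT apply — only the inside zeros contribute.

I(r) ≈ 6.6201.


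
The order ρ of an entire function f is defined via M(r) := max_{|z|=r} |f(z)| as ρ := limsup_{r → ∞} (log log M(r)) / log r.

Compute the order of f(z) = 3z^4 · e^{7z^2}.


M(r) = max_{|z|=r} |3|·|z|^4·|e^{7z^2}| = 3·r^4 · e^{7r^2} (the factors attain their maxima compatibly on |z|=r). Then log M(r) = log 3 + 4·log r + 7r^2, dominated by the last term, so log log M(r) ~ 2·log r. The polynomial factor 3z^4 contributes only a log r term and does not affect the order. ρ = 2.
Therefore ρ = 2.

Order ρ = 2.


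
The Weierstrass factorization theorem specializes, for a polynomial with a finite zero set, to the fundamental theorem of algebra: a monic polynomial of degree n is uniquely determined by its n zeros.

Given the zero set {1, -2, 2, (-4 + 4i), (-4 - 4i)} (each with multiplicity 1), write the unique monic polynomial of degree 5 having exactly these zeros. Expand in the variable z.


The polynomial is p(z) = ∏_{α ∈ S} (z − α), where S = {1, -2, 2, (-4 + 4i), (-4 - 4i)}.
Expanding the product yields: p(z) = z^5 + 7·z^4 + 20·z^3 -60·z^2 -96·z + 128.
Note conjugate pairs combine to real quadratics: (z − (-4+4i))(z − (-4−4i)) = z² + 8z + 32.
The resulting polynomial has degree 5 and real coefficients as required.

p(z) = z^5 + 7·z^4 + 20·z^3 -60·z^2 -96·z + 128.


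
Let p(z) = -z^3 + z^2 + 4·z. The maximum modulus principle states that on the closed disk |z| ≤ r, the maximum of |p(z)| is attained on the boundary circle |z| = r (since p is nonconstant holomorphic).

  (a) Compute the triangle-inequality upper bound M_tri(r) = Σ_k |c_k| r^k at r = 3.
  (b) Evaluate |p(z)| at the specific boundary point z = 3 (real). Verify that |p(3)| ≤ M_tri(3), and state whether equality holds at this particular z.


Coefficients: c_0 = 0, c_1 = 4, c_2 = 1, c_3 = -1. Radius r = 3.
Part (a). Triangle bound: M_tri(r) = Σ_k |c_k| r^k
  = |0|·3^0 + |4|·3^1 + |1|·3^2 + |-1|·3^3
  = 0 + 12 + 9 + 27 = 48.
This bounds M(r) := max_{|z|=r} |p(z)| from above; equality holds iff all terms c_k z^k can be made to align in phase at a single z on |z|=r.
Part (b). At z = 3 (real, on the circle |z| = r):
  p(3) = (0)·3^0 + (4)·3^1 + (1)·3^2 + (-1)·3^3 = -6.
  |p(3)| = 6.
Check: |p(3)| = 6 ≤ 48 = M_tri(3). ✓ Equality does not hold at z = 3 (the coefficients have mixed signs, so the terms do not all align in phase there).

M_tri(3) = 48; |p(3)| = 6; equality at z=3: no.


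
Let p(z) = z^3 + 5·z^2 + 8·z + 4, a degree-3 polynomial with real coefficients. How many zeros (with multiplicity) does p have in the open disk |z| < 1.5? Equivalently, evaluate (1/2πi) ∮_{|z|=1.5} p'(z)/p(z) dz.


The zeros of p are: -1, -2, -2.
Their magnitudes are: 1, 2, 2.
Zeros with |z| < R = 1.5: -1.
Count = 1.
By the argument principle, (1/2πi) ∮_{|z|=R} p'(z)/p(z) dz equals exactly this count.

Number of zeros inside |z| < 1.5: 1.


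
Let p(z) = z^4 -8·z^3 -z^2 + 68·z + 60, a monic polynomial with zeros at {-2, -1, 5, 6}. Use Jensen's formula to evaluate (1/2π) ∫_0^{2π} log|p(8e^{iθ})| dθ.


Zeros: -2, -1, 5, 6; r = 8.
Inside |z| < r: -2, -1, 5, 6. Outside (|z| ≥ r): ∅.
p(0) = 60, so log|p(0)| = log(60) = 4.0943.
Apply Jensen: I(r) = log|p(0)| + Σ_k log(r/|z_k|), summed over zeros inside |z| < r.
  log(r/|z_k|) for z_k = -2: log(8/2) = 1.3863
  log(r/|z_k|) for z_k = -1: log(8/1) = 2.0794
  log(r/|z_k|) for z_k = 5: log(8/5) = 0.4700
  log(r/|z_k|) for z_k = 6: log(8/6) = 0.2877
Sum over inside zeros: 4.2234.
I(r) = log|p(0)| + (inside sum) = 4.0943 + 4.2234 = 8.3178.
Closed form (all zeros inside, monic): I(r) = n·log(r) = 4·log(8) = 8.3178. ✓

I(r) ≈ 8.3178.


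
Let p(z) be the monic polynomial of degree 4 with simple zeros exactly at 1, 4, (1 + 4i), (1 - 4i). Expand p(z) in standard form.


The polynomial is p(z) = ∏_{α ∈ S} (z − α), where S = {1, 4, (1 + 4i), (1 - 4i)}.
Expanding the product yields: p(z) = z^4 -7·z^3 + 31·z^2 -93·z + 68.
Note conjugate pairs combine to real quadratics: (z − (1+4i))(z − (1−4i)) = z² − 2z + 17.
The resulting polynomial has degree 4 and real coefficients as required.

p(z) = z^4 -7·z^3 + 31·z^2 -93·z + 68.


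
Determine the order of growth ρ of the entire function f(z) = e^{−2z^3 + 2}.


|e^{−2z^3 + 2}| = e^{Re(-2·z^3) + 2} ≤ e^{2|z|^3 + 2} = e^{2r^3 + 2} on |z| = r, so ρ ≤ 3. Choosing z on |z|=r so that -2·z^3 is real positive (always possible by picking arg z appropriately) gives |f(z)| = e^{2r^3 + 2}, matching the bound. The additive constant 2 does not affect log log M(r) ~ 3·log r. Hence ρ = 3.
Therefore ρ = 3.

Order ρ = 3.


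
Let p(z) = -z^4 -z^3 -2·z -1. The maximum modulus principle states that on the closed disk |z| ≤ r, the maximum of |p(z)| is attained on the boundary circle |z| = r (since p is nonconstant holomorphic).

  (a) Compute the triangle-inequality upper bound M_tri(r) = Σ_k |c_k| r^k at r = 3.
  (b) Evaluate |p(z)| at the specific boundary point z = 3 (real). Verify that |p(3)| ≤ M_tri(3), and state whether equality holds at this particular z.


Coefficients: c_0 = -1, c_1 = -2, c_2 = 0, c_3 = -1, c_4 = -1. Radius r = 3.
Part (a). Triangle bound: M_tri(r) = Σ_k |c_k| r^k
  = |-1|·3^0 + |-2|·3^1 + |0|·3^2 + |-1|·3^3 + |-1|·3^4
  = 1 + 6 + 0 + 27 + 81 = 115.
This bounds M(r) := max_{|z|=r} |p(z)| from above; equality holds iff all terms c_k z^k can be made to align in phase at a single z on |z|=r.
Part (b). At z = 3 (real, on the circle |z| = r):
  p(3) = (-1)·3^0 + (-2)·3^1 + (0)·3^2 + (-1)·3^3 + (-1)·3^4 = -115.
  |p(3)| = 115.
Since all nonzero coefficients share the same sign, |p(3)| = 115 = M_tri(3); the triangle bound is attained at z = 3, so in fact M(r) = 115.

M_tri(3) = 115; |p(3)| = 115; equality at z=3: yes.


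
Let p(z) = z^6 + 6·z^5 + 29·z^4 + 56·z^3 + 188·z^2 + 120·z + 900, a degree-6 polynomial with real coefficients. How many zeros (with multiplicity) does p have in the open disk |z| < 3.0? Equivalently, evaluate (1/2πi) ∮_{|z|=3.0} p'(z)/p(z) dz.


The zeros of p are: (-1 + 3i), (-1 - 3i), (1 + 2i), (1 - 2i), (-3 + 3i), (-3 - 3i).
Their magnitudes are: 3.162, 3.162, 2.236, 2.236, 4.243, 4.243.
Zeros with |z| < R = 3.0: (1 + 2i), (1 - 2i).
Count = 2.
By the argument principle, (1/2πi) ∮_{|z|=R} p'(z)/p(z) dz equals exactly this count.

Number of zeros inside |z| < 3.0: 2.


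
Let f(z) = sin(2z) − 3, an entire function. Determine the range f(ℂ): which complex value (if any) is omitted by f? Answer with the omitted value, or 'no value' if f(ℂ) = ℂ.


Little Picard bounds the complement of f(ℂ) to at most one point.
sin is entire and surjective onto ℂ: for every w ∈ ℂ, sin(ζ) = w has a solution ζ ∈ ℂ (e.g., via the complex inverse arcsin). With ζ = 2z this gives z = ζ/(2). Then 1·sin(2z) takes every value in 1·ℂ = ℂ, and adding -3 is a bijection of ℂ. So f is surjective and omits no value. (Note: only on the real line is sin bounded by [−1, 1].)

Omitted value: no value.


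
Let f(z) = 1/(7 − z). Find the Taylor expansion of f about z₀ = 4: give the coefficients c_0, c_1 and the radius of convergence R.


Let w = z − z₀, so z = z₀ + w.
Then 7 − z = 7 − (z₀ + w) = (7 − z₀) − w = 3 − w.
f(z) = 1/(3 − w) = (1/(3)) · 1/(1 − w/(3)) = Σ_{n≥0} w^n / (3)^(n+1).
So c_n = 1/(3)^(n+1):
  c_0 = 1/(3)^1 = 1/3.
  c_1 = 1/(3)^2 = 1/9.
The series is valid for |w/d| < 1, i.e. |z − z₀| < |d|.
Radius of convergence: R = |7 − z₀| = |3| = 3 (distance from z₀ to the singularity z = 7).

c_0 = 1/3, c_1 = 1/9; R = 3.


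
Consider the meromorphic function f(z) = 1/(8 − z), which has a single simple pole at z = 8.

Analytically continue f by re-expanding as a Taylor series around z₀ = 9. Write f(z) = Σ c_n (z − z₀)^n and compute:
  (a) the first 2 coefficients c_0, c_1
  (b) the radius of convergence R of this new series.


Let w = z − z₀, so z = z₀ + w.
Then 8 − z = 8 − (z₀ + w) = (8 − z₀) − w = -1 − w.
f(z) = 1/(-1 − w) = (1/(-1)) · 1/(1 − w/(-1)) = Σ_{n≥0} w^n / (-1)^(n+1).
So c_n = 1/(-1)^(n+1):
  c_0 = 1/(-1)^1 = -1.
  c_1 = 1/(-1)^2 = 1.
The series is valid for |w/d| < 1, i.e. |z − z₀| < |d|.
Radius of convergence: R = |8 − z₀| = |-1| = 1 (distance from z₀ to the singularity z = 8).

c_0 = -1, c_1 = 1; R = 1.


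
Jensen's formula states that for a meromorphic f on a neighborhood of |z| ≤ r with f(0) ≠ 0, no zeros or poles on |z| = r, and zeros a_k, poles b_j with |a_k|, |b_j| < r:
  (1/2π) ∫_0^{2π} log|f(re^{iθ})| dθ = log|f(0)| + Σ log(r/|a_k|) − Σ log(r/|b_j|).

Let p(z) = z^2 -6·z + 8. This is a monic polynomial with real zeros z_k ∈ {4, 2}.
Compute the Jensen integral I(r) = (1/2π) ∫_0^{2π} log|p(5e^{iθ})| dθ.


Zeros: 2, 4; r = 5.
Inside |z| < r: 2, 4. Outside (|z| ≥ r): ∅.
p(0) = 8, so log|p(0)| = log(8) = 2.0794.
Apply Jensen: I(r) = log|p(0)| + Σ_k log(r/|z_k|), summed over zeros inside |z| < r.
  log(r/|z_k|) for z_k = 4: log(5/4) = 0.2231
  log(r/|z_k|) for z_k = 2: log(5/2) = 0.9163
Sum over inside zeros: 1.1394.
I(r) = log|p(0)| + (inside sum) = 2.0794 + 1.1394 = 3.2189.
Closed form (all zeros inside, monic): I(r) = n·log(r) = 2·log(5) = 3.2189. ✓

I(r) ≈ 3.2189.


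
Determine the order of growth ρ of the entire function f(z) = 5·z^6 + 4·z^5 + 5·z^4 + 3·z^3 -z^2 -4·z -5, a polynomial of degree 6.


|f(z)| ≤ Σ|c_k|·r^k = O(r^6) as r → ∞. Polynomial growth is O(e^{r^ε}) for every ε > 0 (since r^6/e^{r^ε} → 0), so ρ ≤ ε for all ε > 0, i.e. ρ = 0. Every nonconstant polynomial has order 0.
Therefore ρ = 0.

Order ρ = 0.


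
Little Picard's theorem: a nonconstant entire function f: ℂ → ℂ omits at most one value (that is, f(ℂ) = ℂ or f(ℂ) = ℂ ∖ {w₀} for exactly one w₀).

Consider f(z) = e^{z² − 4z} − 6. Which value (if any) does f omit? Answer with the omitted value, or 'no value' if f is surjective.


Little Picard bounds the complement of f(ℂ) to at most one point.
The exponent g(z) = z² − 4z is a nonconstant polynomial, hence surjective onto ℂ. So e^{g(z)} takes every value in {e^w : w ∈ ℂ} = ℂ ∖ {0}. Adding -6 shifts the range to ℂ ∖ {-6}. f omits exactly -6.

Omitted value: -6.


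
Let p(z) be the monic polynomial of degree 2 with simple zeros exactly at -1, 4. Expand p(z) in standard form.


The polynomial is p(z) = ∏_{α ∈ S} (z − α), where S = {-1, 4}.
Expanding the product yields: p(z) = z^2 -3·z -4.
The resulting polynomial has degree 2 and real coefficients as required.

p(z) = z^2 -3·z -4.


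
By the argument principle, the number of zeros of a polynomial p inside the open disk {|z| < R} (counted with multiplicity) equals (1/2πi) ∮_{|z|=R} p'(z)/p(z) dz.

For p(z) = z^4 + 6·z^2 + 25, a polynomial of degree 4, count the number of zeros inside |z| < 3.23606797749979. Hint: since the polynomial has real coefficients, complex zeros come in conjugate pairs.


The zeros of p are: (1 + 2i), (1 - 2i), (-1 + 2i), (-1 - 2i).
Their magnitudes are: 2.236, 2.236, 2.236, 2.236.
Zeros with |z| < R = 3.23606797749979: (1 + 2i), (1 - 2i), (-1 + 2i), (-1 - 2i).
Count = 4.
By the argument principle, (1/2πi) ∮_{|z|=R} p'(z)/p(z) dz equals exactly this count.

Number of zeros inside |z| < 3.23606797749979: 4.


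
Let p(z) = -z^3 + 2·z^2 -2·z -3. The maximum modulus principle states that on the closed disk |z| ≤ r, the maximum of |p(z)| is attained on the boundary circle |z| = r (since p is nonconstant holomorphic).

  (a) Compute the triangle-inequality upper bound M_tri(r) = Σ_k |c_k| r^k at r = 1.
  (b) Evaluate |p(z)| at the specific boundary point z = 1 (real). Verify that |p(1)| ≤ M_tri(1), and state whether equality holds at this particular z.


Coefficients: c_0 = -3, c_1 = -2, c_2 = 2, c_3 = -1. Radius r = 1.
Part (a). Triangle bound: M_tri(r) = Σ_k |c_k| r^k
  = |-3|·1^0 + |-2|·1^1 + |2|·1^2 + |-1|·1^3
  = 3 + 2 + 2 + 1 = 8.
This bounds M(r) := max_{|z|=r} |p(z)| from above; equality holds iff all terms c_k z^k can be made to align in phase at a single z on |z|=r.
Part (b). At z = 1 (real, on the circle |z| = r):
  p(1) = (-3)·1^0 + (-2)·1^1 + (2)·1^2 + (-1)·1^3 = -4.
  |p(1)| = 4.
Check: |p(1)| = 4 ≤ 8 = M_tri(1). ✓ Equality does not hold at z = 1 (the coefficients have mixed signs, so the terms do not all align in phase there).

M_tri(1) = 8; |p(1)| = 4; equality at z=1: no.


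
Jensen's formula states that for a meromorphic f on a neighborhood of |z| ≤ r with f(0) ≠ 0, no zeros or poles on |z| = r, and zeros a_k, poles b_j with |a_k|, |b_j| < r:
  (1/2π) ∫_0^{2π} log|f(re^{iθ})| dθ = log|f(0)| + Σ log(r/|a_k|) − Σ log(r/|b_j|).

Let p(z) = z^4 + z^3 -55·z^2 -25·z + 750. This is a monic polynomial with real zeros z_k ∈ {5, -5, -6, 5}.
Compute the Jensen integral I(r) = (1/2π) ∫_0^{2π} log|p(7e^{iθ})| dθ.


Zeros: -6, -5, 5, 5; r = 7.
Inside |z| < r: -6, -5, 5, 5. Outside (|z| ≥ r): ∅.
p(0) = 750, so log|p(0)| = log(750) = 6.6201.
Apply Jensen: I(r) = log|p(0)| + Σ_k log(r/|z_k|), summed over zeros inside |z| < r.
  log(r/|z_k|) for z_k = 5: log(7/5) = 0.3365
  log(r/|z_k|) for z_k = -5: log(7/5) = 0.3365
  log(r/|z_k|) for z_k = -6: log(7/6) = 0.1542
  log(r/|z_k|) for z_k = 5: log(7/5) = 0.3365
Sum over inside zeros: 1.1636.
I(r) = log|p(0)| + (inside sum) = 6.6201 + 1.1636 = 7.7836.
Closed form (all zeros inside, monic): I(r) = n·log(r) = 4·log(7) = 7.7836. ✓

I(r) ≈ 7.7836.


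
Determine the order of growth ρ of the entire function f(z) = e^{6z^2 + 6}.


|e^{6z^2 + 6}| = e^{Re(6·z^2) + 6} ≤ e^{6|z|^2 + 6} = e^{6r^2 + 6} on |z| = r, so ρ ≤ 2. Choosing z on |z|=r so that 6·z^2 is real positive (always possible by picking arg z appropriately) gives |f(z)| = e^{6r^2 + 6}, matching the bound. The additive constant 6 does not affect log log M(r) ~ 2·log r. Hence ρ = 2.
Therefore ρ = 2.

Order ρ = 2.


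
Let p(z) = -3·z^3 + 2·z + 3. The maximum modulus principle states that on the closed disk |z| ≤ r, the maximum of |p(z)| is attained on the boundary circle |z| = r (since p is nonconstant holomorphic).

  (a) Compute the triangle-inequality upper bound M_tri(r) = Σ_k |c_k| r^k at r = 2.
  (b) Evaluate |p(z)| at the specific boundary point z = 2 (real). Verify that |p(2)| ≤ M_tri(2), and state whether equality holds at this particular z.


Coefficients: c_0 = 3, c_1 = 2, c_2 = 0, c_3 = -3. Radius r = 2.
Part (a). Triangle bound: M_tri(r) = Σ_k |c_k| r^k
  = |3|·2^0 + |2|·2^1 + |0|·2^2 + |-3|·2^3
  = 3 + 4 + 0 + 24 = 31.
This bounds M(r) := max_{|z|=r} |p(z)| from above; equality holds iff all terms c_k z^k can be made to align in phase at a single z on |z|=r.
Part (b). At z = 2 (real, on the circle |z| = r):
  p(2) = (3)·2^0 + (2)·2^1 + (0)·2^2 + (-3)·2^3 = -17.
  |p(2)| = 17.
Check: |p(2)| = 17 ≤ 31 = M_tri(2). ✓ Equality does not hold at z = 2 (the coefficients have mixed signs, so the terms do not all align in phase there).

M_tri(2) = 31; |p(2)| = 17; equality at z=2: no.


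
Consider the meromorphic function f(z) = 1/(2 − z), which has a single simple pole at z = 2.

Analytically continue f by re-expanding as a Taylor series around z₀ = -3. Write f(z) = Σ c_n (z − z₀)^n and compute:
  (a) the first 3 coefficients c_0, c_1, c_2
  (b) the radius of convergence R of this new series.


Let w = z − z₀, so z = z₀ + w.
Then 2 − z = 2 − (z₀ + w) = (2 − z₀) − w = 5 − w.
f(z) = 1/(5 − w) = (1/(5)) · 1/(1 − w/(5)) = Σ_{n≥0} w^n / (5)^(n+1).
So c_n = 1/(5)^(n+1):
  c_0 = 1/(5)^1 = 1/5.
  c_1 = 1/(5)^2 = 1/25.
  c_2 = 1/(5)^3 = 1/125.
The series is valid for |w/d| < 1, i.e. |z − z₀| < |d|.
Radius of convergence: R = |2 − z₀| = |5| = 5 (distance from z₀ to the singularity z = 2).

c_0 = 1/5, c_1 = 1/25, c_2 = 1/125; R = 5.


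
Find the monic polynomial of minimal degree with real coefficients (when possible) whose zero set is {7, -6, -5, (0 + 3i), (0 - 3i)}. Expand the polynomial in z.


The polynomial is p(z) = ∏_{α ∈ S} (z − α), where S = {7, -6, -5, (0 + 3i), (0 - 3i)}.
Expanding the product yields: p(z) = z^5 + 4·z^4 -38·z^3 -174·z^2 -423·z -1890.
Note conjugate pairs combine to real quadratics: (z − (0+3i))(z − (0−3i)) = z² + 9.
The resulting polynomial has degree 5 and real coefficients as required.

p(z) = z^5 + 4·z^4 -38·z^3 -174·z^2 -423·z -1890.


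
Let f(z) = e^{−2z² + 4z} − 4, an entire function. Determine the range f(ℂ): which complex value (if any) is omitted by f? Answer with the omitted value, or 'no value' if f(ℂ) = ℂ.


Little Picard bounds the complement of f(ℂ) to at most one point.
The exponent g(z) = −2z² + 4z is a nonconstant polynomial, hence surjective onto ℂ. So e^{g(z)} takes every value in {e^w : w ∈ ℂ} = ℂ ∖ {0}. Adding -4 shifts the range to ℂ ∖ {-4}. f omits exactly -4.

Omitted value: -4.


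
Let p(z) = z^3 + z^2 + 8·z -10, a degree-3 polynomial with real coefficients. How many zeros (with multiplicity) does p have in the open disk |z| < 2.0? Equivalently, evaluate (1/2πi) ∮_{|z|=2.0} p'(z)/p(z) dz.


The zeros of p are: 1, (-1 + 3i), (-1 - 3i).
Their magnitudes are: 1, 3.162, 3.162.
Zeros with |z| < R = 2.0: 1.
Count = 1.
By the argument principle, (1/2πi) ∮_{|z|=R} p'(z)/p(z) dz equals exactly this count.

Number of zeros inside |z| < 2.0: 1.


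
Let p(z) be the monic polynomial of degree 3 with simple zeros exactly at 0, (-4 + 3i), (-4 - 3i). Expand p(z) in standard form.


The polynomial is p(z) = ∏_{α ∈ S} (z − α), where S = {0, (-4 + 3i), (-4 - 3i)}.
Expanding the product yields: p(z) = z^3 + 8·z^2 + 25·z.
Note conjugate pairs combine to real quadratics: (z − (-4+3i))(z − (-4−3i)) = z² + 8z + 25.
The resulting polynomial has degree 3 and real coefficients as required.

p(z) = z^3 + 8·z^2 + 25·z.


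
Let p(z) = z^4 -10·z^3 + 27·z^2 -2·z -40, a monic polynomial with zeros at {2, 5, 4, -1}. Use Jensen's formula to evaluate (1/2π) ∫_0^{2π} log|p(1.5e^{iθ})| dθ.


Zeros: -1, 2, 4, 5; r = 1.5.
Inside |z| < r: -1. Outside (|z| ≥ r): 2, 4, 5.
p(0) = -40, so log|p(0)| = log(40) = 3.6889.
Apply Jensen: I(r) = log|p(0)| + Σ_k log(r/|z_k|), summed over zeros inside |z| < r.
  log(r/|z_k|) for z_k = -1: log(1.5/1) = 0.4055
  Outside zeros (2, 4, 5) contribute nothing to the Jensen sum.
Sum over inside zeros: 0.4055.
I(r) = log|p(0)| + (inside sum) = 3.6889 + 0.4055 = 4.0943.
Note: since some zeros are outside |z| ≤ r, the simplified n·log(r) form does NOT apply — only the inside zeros contribute.

I(r) ≈ 4.0943.


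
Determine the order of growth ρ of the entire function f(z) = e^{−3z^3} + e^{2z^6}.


Each summand is entire of order 3 and 6 respectively (as in the single-exponential case). The order of a sum is at most the max of the orders, so ρ ≤ 6. For the lower bound: on |z|=r choose arg z so that 2z^6 is real positive; then |e^{2z^6}| = e^{2r^6} while |e^{-3z^3}| ≤ e^{3r^3} = o(e^{2r^6}). So |f| ≥ e^{2r^6}(1 − o(1)) and ρ ≥ 6. Hence ρ = max(3, 6) = 6.
Therefore ρ = 6.

Order ρ = 6.


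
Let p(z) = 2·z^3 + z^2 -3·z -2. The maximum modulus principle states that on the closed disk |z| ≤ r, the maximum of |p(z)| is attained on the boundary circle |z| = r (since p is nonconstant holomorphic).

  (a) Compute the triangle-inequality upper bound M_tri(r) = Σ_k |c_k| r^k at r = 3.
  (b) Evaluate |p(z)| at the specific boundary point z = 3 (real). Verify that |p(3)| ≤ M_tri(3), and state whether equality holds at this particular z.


Coefficients: c_0 = -2, c_1 = -3, c_2 = 1, c_3 = 2. Radius r = 3.
Part (a). Triangle bound: M_tri(r) = Σ_k |c_k| r^k
  = |-2|·3^0 + |-3|·3^1 + |1|·3^2 + |2|·3^3
  = 2 + 9 + 9 + 54 = 74.
This bounds M(r) := max_{|z|=r} |p(z)| from above; equality holds iff all terms c_k z^k can be made to align in phase at a single z on |z|=r.
Part (b). At z = 3 (real, on the circle |z| = r):
  p(3) = (-2)·3^0 + (-3)·3^1 + (1)·3^2 + (2)·3^3 = 52.
  |p(3)| = 52.
Check: |p(3)| = 52 ≤ 74 = M_tri(3). ✓ Equality does not hold at z = 3 (the coefficients have mixed signs, so the terms do not all align in phase there).

M_tri(3) = 74; |p(3)| = 52; equality at z=3: no.


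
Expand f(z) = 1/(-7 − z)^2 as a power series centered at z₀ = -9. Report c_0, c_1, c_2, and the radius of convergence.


Let w = z − z₀, so z = z₀ + w.
Then -7 − z = -7 − (z₀ + w) = (-7 − z₀) − w = 2 − w.
f(z) = 1/(2 − w)^2 = (1/(2)^2) · (1 − w/(2))^{−2}.
By the binomial series (1−u)^{−2} = Σ_{n≥0} C(n+1, 1) u^n for |u|<1, with u = w/(2):
  c_n = C(n+1, 1) / (2)^(n+2).
  c_0 = 1/(2)^2 = 1/4.
  c_1 = 2/(2)^3 = 1/4.
  c_2 = 3/(2)^4 = 3/16.
The series is valid for |w/d| < 1, i.e. |z − z₀| < |d|.
Radius of convergence: R = |-7 − z₀| = |2| = 2 (distance from z₀ to the singularity z = -7).

c_0 = 1/4, c_1 = 1/4, c_2 = 3/16; R = 2.


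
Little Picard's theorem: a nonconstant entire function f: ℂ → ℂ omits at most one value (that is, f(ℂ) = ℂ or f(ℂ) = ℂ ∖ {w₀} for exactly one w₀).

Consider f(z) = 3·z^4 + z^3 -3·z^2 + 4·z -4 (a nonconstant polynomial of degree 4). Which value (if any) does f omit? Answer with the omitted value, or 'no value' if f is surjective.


Little Picard bounds the complement of f(ℂ) to at most one point.
For every w ∈ ℂ, the equation p(z) − w = 0 is a nonconstant polynomial in z and hence has at least one root by the fundamental theorem of algebra. So p is surjective onto ℂ, omitting no value.

Omitted value: no value.


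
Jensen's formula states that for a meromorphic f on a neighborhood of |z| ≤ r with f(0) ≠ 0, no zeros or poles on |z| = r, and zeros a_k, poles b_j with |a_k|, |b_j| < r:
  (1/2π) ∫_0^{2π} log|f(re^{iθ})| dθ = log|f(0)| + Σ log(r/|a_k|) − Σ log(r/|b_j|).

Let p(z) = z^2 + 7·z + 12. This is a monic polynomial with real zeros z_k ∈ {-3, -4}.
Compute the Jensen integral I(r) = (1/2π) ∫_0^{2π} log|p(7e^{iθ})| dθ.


Zeros: -4, -3; r = 7.
Inside |z| < r: -4, -3. Outside (|z| ≥ r): ∅.
p(0) = 12, so log|p(0)| = log(12) = 2.4849.
Apply Jensen: I(r) = log|p(0)| + Σ_k log(r/|z_k|), summed over zeros inside |z| < r.
  log(r/|z_k|) for z_k = -3: log(7/3) = 0.8473
  log(r/|z_k|) for z_k = -4: log(7/4) = 0.5596
Sum over inside zeros: 1.4069.
I(r) = log|p(0)| + (inside sum) = 2.4849 + 1.4069 = 3.8918.
Closed form (all zeros inside, monic): I(r) = n·log(r) = 2·log(7) = 3.8918. ✓

I(r) ≈ 3.8918.


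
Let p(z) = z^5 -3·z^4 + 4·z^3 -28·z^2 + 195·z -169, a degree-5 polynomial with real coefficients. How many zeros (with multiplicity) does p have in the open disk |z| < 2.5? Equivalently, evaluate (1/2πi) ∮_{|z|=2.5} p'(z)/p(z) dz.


The zeros of p are: 1, (-2 + 3i), (-2 - 3i), (3 + 2i), (3 - 2i).
Their magnitudes are: 1, 3.606, 3.606, 3.606, 3.606.
Zeros with |z| < R = 2.5: 1.
Count = 1.
By the argument principle, (1/2πi) ∮_{|z|=R} p'(z)/p(z) dz equals exactly this count.

Number of zeros inside |z| < 2.5: 1.


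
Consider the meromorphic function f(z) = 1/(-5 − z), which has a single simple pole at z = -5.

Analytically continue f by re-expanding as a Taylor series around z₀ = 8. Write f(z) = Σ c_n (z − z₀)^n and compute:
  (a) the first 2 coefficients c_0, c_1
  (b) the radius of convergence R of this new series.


Let w = z − z₀, so z = z₀ + w.
Then -5 − z = -5 − (z₀ + w) = (-5 − z₀) − w = -13 − w.
f(z) = 1/(-13 − w) = (1/(-13)) · 1/(1 − w/(-13)) = Σ_{n≥0} w^n / (-13)^(n+1).
So c_n = 1/(-13)^(n+1):
  c_0 = 1/(-13)^1 = -1/13.
  c_1 = 1/(-13)^2 = 1/169.
The series is valid for |w/d| < 1, i.e. |z − z₀| < |d|.
Radius of convergence: R = |-5 − z₀| = |-13| = 13 (distance from z₀ to the singularity z = -5).

c_0 = -1/13, c_1 = 1/169; R = 13.


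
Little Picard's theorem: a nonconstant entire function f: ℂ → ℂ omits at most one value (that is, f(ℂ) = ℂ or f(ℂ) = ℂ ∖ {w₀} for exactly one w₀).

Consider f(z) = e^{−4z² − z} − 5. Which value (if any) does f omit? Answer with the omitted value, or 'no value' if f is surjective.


Little Picard bounds the complement of f(ℂ) to at most one point.
The exponent g(z) = −4z² − z is a nonconstant polynomial, hence surjective onto ℂ. So e^{g(z)} takes every value in {e^w : w ∈ ℂ} = ℂ ∖ {0}. Adding -5 shifts the range to ℂ ∖ {-5}. f omits exactly -5.

Omitted value: -5.


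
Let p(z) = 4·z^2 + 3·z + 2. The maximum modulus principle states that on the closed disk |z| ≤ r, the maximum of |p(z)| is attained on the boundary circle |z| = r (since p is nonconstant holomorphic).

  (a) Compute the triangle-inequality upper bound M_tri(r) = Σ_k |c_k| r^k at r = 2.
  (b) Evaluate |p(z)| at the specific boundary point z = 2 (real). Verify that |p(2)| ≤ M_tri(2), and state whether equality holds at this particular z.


Coefficients: c_0 = 2, c_1 = 3, c_2 = 4. Radius r = 2.
Part (a). Triangle bound: M_tri(r) = Σ_k |c_k| r^k
  = |2|·2^0 + |3|·2^1 + |4|·2^2
  = 2 + 6 + 16 = 24.
This bounds M(r) := max_{|z|=r} |p(z)| from above; equality holds iff all terms c_k z^k can be made to align in phase at a single z on |z|=r.
Part (b). At z = 2 (real, on the circle |z| = r):
  p(2) = (2)·2^0 + (3)·2^1 + (4)·2^2 = 24.
  |p(2)| = 24.
Since all nonzero coefficients share the same sign, |p(2)| = 24 = M_tri(2); the triangle bound is attained at z = 2, so in fact M(r) = 24.

M_tri(2) = 24; |p(2)| = 24; equality at z=2: yes.


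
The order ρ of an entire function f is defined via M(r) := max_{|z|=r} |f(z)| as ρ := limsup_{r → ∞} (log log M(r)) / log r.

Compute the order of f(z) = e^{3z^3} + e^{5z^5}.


Each summand is entire of order 3 and 5 respectively (as in the single-exponential case). The order of a sum is at most the max of the orders, so ρ ≤ 5. For the lower bound: on |z|=r choose arg z so that 5z^5 is real positive; then |e^{5z^5}| = e^{5r^5} while |e^{3z^3}| ≤ e^{3r^3} = o(e^{5r^5}). So |f| ≥ e^{5r^5}(1 − o(1)) and ρ ≥ 5. Hence ρ = max(3, 5) = 5.
Therefore ρ = 5.

Order ρ = 5.


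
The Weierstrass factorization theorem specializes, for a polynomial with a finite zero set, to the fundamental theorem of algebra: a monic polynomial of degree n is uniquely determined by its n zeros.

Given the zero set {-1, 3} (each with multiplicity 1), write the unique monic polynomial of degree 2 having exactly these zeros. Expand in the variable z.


The polynomial is p(z) = ∏_{α ∈ S} (z − α), where S = {-1, 3}.
Expanding the product yields: p(z) = z^2 -2·z -3.
The resulting polynomial has degree 2 and real coefficients as required.

p(z) = z^2 -2·z -3.


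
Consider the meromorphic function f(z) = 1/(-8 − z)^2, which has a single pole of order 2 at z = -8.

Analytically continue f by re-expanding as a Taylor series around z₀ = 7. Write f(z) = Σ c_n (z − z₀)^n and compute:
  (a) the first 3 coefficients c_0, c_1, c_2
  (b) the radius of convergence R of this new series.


Let w = z − z₀, so z = z₀ + w.
Then -8 − z = -8 − (z₀ + w) = (-8 − z₀) − w = -15 − w.
f(z) = 1/(-15 − w)^2 = (1/(-15)^2) · (1 − w/(-15))^{−2}.
By the binomial series (1−u)^{−2} = Σ_{n≥0} C(n+1, 1) u^n for |u|<1, with u = w/(-15):
  c_n = C(n+1, 1) / (-15)^(n+2).
  c_0 = 1/(-15)^2 = 1/225.
  c_1 = 2/(-15)^3 = -2/3375.
  c_2 = 3/(-15)^4 = 1/16875.
The series is valid for |w/d| < 1, i.e. |z − z₀| < |d|.
Radius of convergence: R = |-8 − z₀| = |-15| = 15 (distance from z₀ to the singularity z = -8).

c_0 = 1/225, c_1 = -2/3375, c_2 = 1/16875; R = 15.


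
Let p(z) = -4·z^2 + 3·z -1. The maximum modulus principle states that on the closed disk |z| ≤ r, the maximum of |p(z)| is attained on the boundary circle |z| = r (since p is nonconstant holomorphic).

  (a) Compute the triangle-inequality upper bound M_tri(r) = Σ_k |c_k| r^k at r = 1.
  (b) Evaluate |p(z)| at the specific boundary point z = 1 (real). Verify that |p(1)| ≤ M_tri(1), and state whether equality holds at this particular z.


Coefficients: c_0 = -1, c_1 = 3, c_2 = -4. Radius r = 1.
Part (a). Triangle bound: M_tri(r) = Σ_k |c_k| r^k
  = |-1|·1^0 + |3|·1^1 + |-4|·1^2
  = 1 + 3 + 4 = 8.
This bounds M(r) := max_{|z|=r} |p(z)| from above; equality holds iff all terms c_k z^k can be made to align in phase at a single z on |z|=r.
Part (b). At z = 1 (real, on the circle |z| = r):
  p(1) = (-1)·1^0 + (3)·1^1 + (-4)·1^2 = -2.
  |p(1)| = 2.
Check: |p(1)| = 2 ≤ 8 = M_tri(1). ✓ Equality does not hold at z = 1 (the coefficients have mixed signs, so the terms do not all align in phase there).

M_tri(1) = 8; |p(1)| = 2; equality at z=1: no.


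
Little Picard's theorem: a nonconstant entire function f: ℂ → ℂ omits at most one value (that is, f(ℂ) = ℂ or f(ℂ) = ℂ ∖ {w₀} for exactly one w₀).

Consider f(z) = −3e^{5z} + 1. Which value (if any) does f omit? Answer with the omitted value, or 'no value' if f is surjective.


Little Picard bounds the complement of f(ℂ) to at most one point.
e^{5z} is never zero on ℂ, so -3·e^{5z} takes every value in ℂ ∖ {0}. Adding 1 shifts the range to ℂ ∖ {1}. Thus f omits exactly the value 1.

Omitted value: 1.


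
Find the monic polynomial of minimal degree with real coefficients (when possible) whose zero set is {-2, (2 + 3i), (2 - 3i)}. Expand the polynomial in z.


The polynomial is p(z) = ∏_{α ∈ S} (z − α), where S = {-2, (2 + 3i), (2 - 3i)}.
Expanding the product yields: p(z) = z^3 -2·z^2 + 5·z + 26.
Note conjugate pairs combine to real quadratics: (z − (2+3i))(z − (2−3i)) = z² − 4z + 13.
The resulting polynomial has degree 3 and real coefficients as required.

p(z) = z^3 -2·z^2 + 5·z + 26.


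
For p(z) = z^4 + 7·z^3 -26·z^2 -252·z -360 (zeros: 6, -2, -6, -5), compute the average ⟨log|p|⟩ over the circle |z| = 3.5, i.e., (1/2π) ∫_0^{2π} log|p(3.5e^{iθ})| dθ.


Zeros: -6, -5, -2, 6; r = 3.5.
Inside |z| < r: -2. Outside (|z| ≥ r): -6, -5, 6.
p(0) = -360, so log|p(0)| = log(360) = 5.8861.
Apply Jensen: I(r) = log|p(0)| + Σ_k log(r/|z_k|), summed over zeros inside |z| < r.
  log(r/|z_k|) for z_k = -2: log(3.5/2) = 0.5596
  Outside zeros (-6, -5, 6) contribute nothing to the Jensen sum.
Sum over inside zeros: 0.5596.
I(r) = log|p(0)| + (inside sum) = 5.8861 + 0.5596 = 6.4457.
Note: since some zeros are outside |z| ≤ r, the simplified n·log(r) form does NOT apply — only the inside zeros contribute.

I(r) ≈ 6.4457.


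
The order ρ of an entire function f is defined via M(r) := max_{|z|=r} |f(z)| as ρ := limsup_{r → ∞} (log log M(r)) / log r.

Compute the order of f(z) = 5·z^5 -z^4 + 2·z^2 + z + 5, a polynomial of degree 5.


|f(z)| ≤ Σ|c_k|·r^k = O(r^5) as r → ∞. Polynomial growth is O(e^{r^ε}) for every ε > 0 (since r^5/e^{r^ε} → 0), so ρ ≤ ε for all ε > 0, i.e. ρ = 0. Every nonconstant polynomial has order 0.
Therefore ρ = 0.

Order ρ = 0.


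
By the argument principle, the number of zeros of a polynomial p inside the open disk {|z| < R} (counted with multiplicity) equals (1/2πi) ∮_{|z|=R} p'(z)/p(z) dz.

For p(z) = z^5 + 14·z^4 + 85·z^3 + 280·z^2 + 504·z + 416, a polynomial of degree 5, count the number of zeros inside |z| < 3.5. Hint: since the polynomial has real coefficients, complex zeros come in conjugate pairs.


The zeros of p are: -4, (-3 + 2i), (-3 - 2i), (-2 + 2i), (-2 - 2i).
Their magnitudes are: 4, 3.606, 3.606, 2.828, 2.828.
Zeros with |z| < R = 3.5: (-2 + 2i), (-2 - 2i).
Count = 2.
By the argument principle, (1/2πi) ∮_{|z|=R} p'(z)/p(z) dz equals exactly this count.

Number of zeros inside |z| < 3.5: 2.


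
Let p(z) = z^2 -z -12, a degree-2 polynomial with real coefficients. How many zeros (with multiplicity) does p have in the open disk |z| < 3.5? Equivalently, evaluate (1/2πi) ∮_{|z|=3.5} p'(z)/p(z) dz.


The zeros of p are: 4, -3.
Their magnitudes are: 4, 3.
Zeros with |z| < R = 3.5: -3.
Count = 1.
By the argument principle, (1/2πi) ∮_{|z|=R} p'(z)/p(z) dz equals exactly this count.

Number of zeros inside |z| < 3.5: 1.


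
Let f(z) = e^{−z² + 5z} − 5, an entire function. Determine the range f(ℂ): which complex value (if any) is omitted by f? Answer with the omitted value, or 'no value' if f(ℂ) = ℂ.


Little Picard bounds the complement of f(ℂ) to at most one point.
The exponent g(z) = −z² + 5z is a nonconstant polynomial, hence surjective onto ℂ. So e^{g(z)} takes every value in {e^w : w ∈ ℂ} = ℂ ∖ {0}. Adding -5 shifts the range to ℂ ∖ {-5}. f omits exactly -5.

Omitted value: -5.


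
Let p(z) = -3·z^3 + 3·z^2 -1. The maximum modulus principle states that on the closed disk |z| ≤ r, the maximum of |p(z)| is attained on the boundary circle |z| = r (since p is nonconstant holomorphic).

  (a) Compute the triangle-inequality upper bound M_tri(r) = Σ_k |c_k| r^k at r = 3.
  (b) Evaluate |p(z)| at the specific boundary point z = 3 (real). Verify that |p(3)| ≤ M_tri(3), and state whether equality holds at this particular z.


Coefficients: c_0 = -1, c_1 = 0, c_2 = 3, c_3 = -3. Radius r = 3.
Part (a). Triangle bound: M_tri(r) = Σ_k |c_k| r^k
  = |-1|·3^0 + |0|·3^1 + |3|·3^2 + |-3|·3^3
  = 1 + 0 + 27 + 81 = 109.
This bounds M(r) := max_{|z|=r} |p(z)| from above; equality holds iff all terms c_k z^k can be made to align in phase at a single z on |z|=r.
Part (b). At z = 3 (real, on the circle |z| = r):
  p(3) = (-1)·3^0 + (0)·3^1 + (3)·3^2 + (-3)·3^3 = -55.
  |p(3)| = 55.
Check: |p(3)| = 55 ≤ 109 = M_tri(3). ✓ Equality does not hold at z = 3 (the coefficients have mixed signs, so the terms do not all align in phase there).

M_tri(3) = 109; |p(3)| = 55; equality at z=3: no.
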